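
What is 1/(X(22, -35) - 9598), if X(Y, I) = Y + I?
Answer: -1/9611 ≈ -0.00010405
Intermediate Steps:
X(Y, I) = I + Y
1/(X(22, -35) - 9598) = 1/((-35 + 22) - 9598) = 1/(-13 - 9598) = 1/(-9611) = -1/9611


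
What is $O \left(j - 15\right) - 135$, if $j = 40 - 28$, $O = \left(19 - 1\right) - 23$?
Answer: $-120$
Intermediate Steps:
$O = -5$ ($O = \left(19 - 1\right) - 23 = 18 - 23 = -5$)
$j = 12$ ($j = 40 - 28 = 12$)
$O \left(j - 15\right) - 135 = - 5 \left(12 - 15\right) - 135 = \left(-5\right) \left(-3\right) - 135 = 15 - 135 = -120$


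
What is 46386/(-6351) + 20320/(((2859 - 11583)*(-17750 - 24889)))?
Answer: -1437888125098/196871810103 ≈ -7.3037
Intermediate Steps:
46386/(-6351) + 20320/(((2859 - 11583)*(-17750 - 24889))) = 46386*(-1/6351) + 20320/((-8724*(-42639))) = -15462/2117 + 20320/371982636 = -15462/2117 + 20320*(1/371982636) = -15462/2117 + 5080/92995659 = -1437888125098/196871810103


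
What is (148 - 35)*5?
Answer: 565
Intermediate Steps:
(148 - 35)*5 = 113*5 = 565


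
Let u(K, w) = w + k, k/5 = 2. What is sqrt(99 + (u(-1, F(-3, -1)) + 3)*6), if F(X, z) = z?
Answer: 3*sqrt(19) ≈ 13.077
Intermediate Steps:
k = 10 (k = 5*2 = 10)
u(K, w) = 10 + w (u(K, w) = w + 10 = 10 + w)
sqrt(99 + (u(-1, F(-3, -1)) + 3)*6) = sqrt(99 + ((10 - 1) + 3)*6) = sqrt(99 + (9 + 3)*6) = sqrt(99 + 12*6) = sqrt(99 + 72) = sqrt(171) = 3*sqrt(19)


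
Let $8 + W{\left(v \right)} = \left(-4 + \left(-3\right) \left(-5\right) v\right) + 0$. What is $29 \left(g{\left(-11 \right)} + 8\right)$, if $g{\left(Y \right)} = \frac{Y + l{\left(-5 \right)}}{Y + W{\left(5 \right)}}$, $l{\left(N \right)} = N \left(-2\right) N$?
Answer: $\frac{10295}{52} \approx 197.98$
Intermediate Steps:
$l{\left(N \right)} = - 2 N^{2}$ ($l{\left(N \right)} = - 2 N N = - 2 N^{2}$)
$W{\left(v \right)} = -12 + 15 v$ ($W{\left(v \right)} = -8 + \left(\left(-4 + \left(-3\right) \left(-5\right) v\right) + 0\right) = -8 + \left(\left(-4 + 15 v\right) + 0\right) = -8 + \left(-4 + 15 v\right) = -12 + 15 v$)
$g{\left(Y \right)} = \frac{-50 + Y}{63 + Y}$ ($g{\left(Y \right)} = \frac{Y - 2 \left(-5\right)^{2}}{Y + \left(-12 + 15 \cdot 5\right)} = \frac{Y - 50}{Y + \left(-12 + 75\right)} = \frac{Y - 50}{Y + 63} = \frac{-50 + Y}{63 + Y}$)
$29 \left(g{\left(-11 \right)} + 8\right) = 29 \left(\frac{-50 - 11}{63 - 11} + 8\right) = 29 \left(\frac{1}{52} \left(-61\right) + 8\right) = 29 \left(- \frac{61}{52} + 8\right) = 29 \cdot \frac{355}{52} = \frac{10295}{52}$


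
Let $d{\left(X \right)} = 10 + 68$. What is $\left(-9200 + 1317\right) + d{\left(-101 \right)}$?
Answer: $-7805$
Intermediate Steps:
$d{\left(X \right)} = 78$
$\left(-9200 + 1317\right) + d{\left(-101 \right)} = \left(-9200 + 1317\right) + 78 = -7883 + 78 = -7805$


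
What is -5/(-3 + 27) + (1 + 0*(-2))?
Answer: 19/24 ≈ 0.79167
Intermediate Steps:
-5/(-3 + 27) + (1 + 0*(-2)) = -5/24 + (1 + 0) = (1/24)*(-5) + 1 = -5/24 + 1 = 19/24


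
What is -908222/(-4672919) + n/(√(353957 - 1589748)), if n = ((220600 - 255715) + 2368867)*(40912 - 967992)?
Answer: 908222/4672919 + 2163574804160*I*√1235791/1235791 ≈ 0.19436 + 1.9463e+9*I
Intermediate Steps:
n = -2163574804160 (n = (-35115 + 2368867)*(-927080) = 2333752*(-927080) = -2163574804160)
-908222/(-4672919) + n/(√(353957 - 1589748)) = -908222/(-4672919) - 2163574804160/√(353957 - 1589748) = -908222*(-1/4672919) - 2163574804160*(-I*√1235791/1235791) = 908222/4672919 - 2163574804160*(-I*√1235791/1235791) = 908222/4672919 - (-2163574804160)*I*√1235791/1235791 = 908222/4672919 + 2163574804160*I*√1235791/1235791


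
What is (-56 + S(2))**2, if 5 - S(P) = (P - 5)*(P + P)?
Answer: 1521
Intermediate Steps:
S(P) = 5 - 2*P*(-5 + P) (S(P) = 5 - (P - 5)*(P + P) = 5 - (-5 + P)*2*P = 5 - 2*P*(-5 + P))
(-56 + S(2))**2 = (-56 + (5 - 2*2**2 + 10*2))**2 = (-56 + (5 - 2*4 + 20))**2 = (-56 + (5 - 8 + 20))**2 = (-56 + 17)**2 = (-39)**2 = 1521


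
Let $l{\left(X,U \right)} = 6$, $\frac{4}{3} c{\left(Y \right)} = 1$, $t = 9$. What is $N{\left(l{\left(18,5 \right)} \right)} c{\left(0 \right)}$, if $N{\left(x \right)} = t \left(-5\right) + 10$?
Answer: $- \frac{105}{4} \approx -26.25$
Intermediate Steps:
$c{\left(Y \right)} = \frac{3}{4}$ ($c{\left(Y \right)} = \frac{3}{4} \cdot 1 = \frac{3}{4}$)
$N{\left(x \right)} = -35$ ($N{\left(x \right)} = 9 \left(-5\right) + 10 = -45 + 10 = -35$)
$N{\left(l{\left(18,5 \right)} \right)} c{\left(0 \right)} = \left(-35\right) \frac{3}{4} = - \frac{105}{4}$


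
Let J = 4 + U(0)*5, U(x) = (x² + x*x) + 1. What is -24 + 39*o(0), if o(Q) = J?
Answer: 327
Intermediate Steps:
U(x) = 1 + 2*x² (U(x) = (x² + x²) + 1 = 2*x² + 1 = 1 + 2*x²)
J = 9 (J = 4 + (1 + 2*0²)*5 = 4 + (1 + 2*0)*5 = 4 + (1 + 0)*5 = 4 + 1*5 = 4 + 5 = 9)
o(Q) = 9
-24 + 39*o(0) = -24 + 39*9 = -24 + 351 = 327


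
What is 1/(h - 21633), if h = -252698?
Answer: -1/274331 ≈ -3.6452e-6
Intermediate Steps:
1/(h - 21633) = 1/(-252698 - 21633) = 1/(-274331) = -1/274331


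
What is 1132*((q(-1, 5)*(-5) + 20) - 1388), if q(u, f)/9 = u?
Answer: -1497636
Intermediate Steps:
q(u, f) = 9*u
1132*((q(-1, 5)*(-5) + 20) - 1388) = 1132*(((9*(-1))*(-5) + 20) - 1388) = 1132*((-9*(-5) + 20) - 1388) = 1132*((45 + 20) - 1388) = 1132*(65 - 1388) = 1132*(-1323) = -1497636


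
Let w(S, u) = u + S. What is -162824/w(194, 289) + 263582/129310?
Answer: -10463730667/31228365 ≈ -335.07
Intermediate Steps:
w(S, u) = S + u
-162824/w(194, 289) + 263582/129310 = -162824/(194 + 289) + 263582/129310 = -162824/483 + 263582*(1/129310) = -162824*1/483 + 131791/64655 = -162824/483 + 131791/64655 = -10463730667/31228365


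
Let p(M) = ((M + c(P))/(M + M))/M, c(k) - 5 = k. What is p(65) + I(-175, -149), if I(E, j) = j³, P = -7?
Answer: -27952168987/8450 ≈ -3.3079e+6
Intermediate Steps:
c(k) = 5 + k
p(M) = (-2 + M)/(2*M²) (p(M) = ((M + (5 - 7))/(M + M))/M = ((M - 2)/((2*M)))/M = ((-2 + M)*(1/(2*M)))/M = ((-2 + M)/(2*M))/M = (-2 + M)/(2*M²))
p(65) + I(-175, -149) = (½)*(-2 + 65)/65² + (-149)³ = (½)*(1/4225)*63 - 3307949 = 63/8450 - 3307949 = -27952168987/8450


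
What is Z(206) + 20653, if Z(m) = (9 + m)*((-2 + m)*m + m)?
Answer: 9100103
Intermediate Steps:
Z(m) = (9 + m)*(m + m*(-2 + m)) (Z(m) = (9 + m)*(m*(-2 + m) + m) = (9 + m)*(m + m*(-2 + m)))
Z(206) + 20653 = 206*(-9 + 206² + 8*206) + 20653 = 206*(-9 + 42436 + 1648) + 20653 = 206*44075 + 20653 = 9079450 + 20653 = 9100103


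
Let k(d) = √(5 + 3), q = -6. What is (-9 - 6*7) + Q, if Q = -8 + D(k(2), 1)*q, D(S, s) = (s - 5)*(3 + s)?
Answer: 37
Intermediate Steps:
k(d) = 2*√2 (k(d) = √8 = 2*√2)
D(S, s) = (-5 + s)*(3 + s)
Q = 88 (Q = -8 + (-15 + 1² - 2*1)*(-6) = -8 + (-15 + 1 - 2)*(-6) = -8 - 16*(-6) = -8 + 96 = 88)
(-9 - 6*7) + Q = (-9 - 6*7) + 88 = (-9 - 42) + 88 = -51 + 88 = 37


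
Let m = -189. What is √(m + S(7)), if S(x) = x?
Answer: I*√182 ≈ 13.491*I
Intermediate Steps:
√(m + S(7)) = √(-189 + 7) = √(-182) = I*√182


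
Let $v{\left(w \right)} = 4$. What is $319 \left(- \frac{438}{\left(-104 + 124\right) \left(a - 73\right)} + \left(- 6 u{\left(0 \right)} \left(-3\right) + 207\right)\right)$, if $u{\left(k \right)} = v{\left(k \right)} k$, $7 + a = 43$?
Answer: $\frac{24502071}{370} \approx 66222.0$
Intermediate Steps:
$a = 36$ ($a = -7 + 43 = 36$)
$u{\left(k \right)} = 4 k$
$319 \left(- \frac{438}{\left(-104 + 124\right) \left(a - 73\right)} + \left(- 6 u{\left(0 \right)} \left(-3\right) + 207\right)\right) = 319 \left(- \frac{438}{\left(-104 + 124\right) \left(36 - 73\right)} + \left(- 6 \cdot 4 \cdot 0 \left(-3\right) + 207\right)\right) = 319 \left(- \frac{438}{20 \left(-37\right)} + \left(\left(-6\right) 0 \left(-3\right) + 207\right)\right) = 319 \left(- \frac{438}{-740} + \left(0 \left(-3\right) + 207\right)\right) = 319 \left(\left(-438\right) \left(- \frac{1}{740}\right) + \left(0 + 207\right)\right) = 319 \left(\frac{219}{370} + 207\right) = 319 \cdot \frac{76809}{370} = \frac{24502071}{370}$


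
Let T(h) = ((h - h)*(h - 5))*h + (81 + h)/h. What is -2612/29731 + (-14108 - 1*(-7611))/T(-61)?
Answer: 11782848487/594620 ≈ 19816.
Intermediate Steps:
T(h) = (81 + h)/h (T(h) = (0*(-5 + h))*h + (81 + h)/h = 0*h + (81 + h)/h = 0 + (81 + h)/h = (81 + h)/h)
-2612/29731 + (-14108 - 1*(-7611))/T(-61) = -2612/29731 + (-14108 - 1*(-7611))/(((81 - 61)/(-61))) = -2612*1/29731 + (-14108 + 7611)/((-1/61*20)) = -2612/29731 - 6497/(-20/61) = -2612/29731 - 6497*(-61/20) = -2612/29731 + 396317/20 = 11782848487/594620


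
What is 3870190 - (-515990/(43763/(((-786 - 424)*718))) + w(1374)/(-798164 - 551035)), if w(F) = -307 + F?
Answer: -376305993269353649/59044995837 ≈ -6.3732e+6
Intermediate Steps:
3870190 - (-515990/(43763/(((-786 - 424)*718))) + w(1374)/(-798164 - 551035)) = 3870190 - (-515990/(43763/(((-786 - 424)*718))) + (-307 + 1374)/(-798164 - 551035)) = 3870190 - (-515990/(43763/((-1210*718))) + 1067/(-1349199)) = 3870190 - (-515990/(43763/(-868780)) + 1067*(-1/1349199)) = 3870190 - (-515990/(43763*(-1/868780)) - 1067/1349199) = 3870190 - (-515990/(-43763/868780) - 1067/1349199) = 3870190 - (-515990*(-868780/43763) - 1067/1349199) = 3870190 - (448281792200/43763 - 1067/1349199) = 3870190 - 1*604821345707752679/59044995837 = 3870190 - 604821345707752679/59044995837 = -376305993269353649/59044995837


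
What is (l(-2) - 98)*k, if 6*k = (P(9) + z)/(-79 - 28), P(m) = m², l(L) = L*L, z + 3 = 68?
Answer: 6862/321 ≈ 21.377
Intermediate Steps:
z = 65 (z = -3 + 68 = 65)
l(L) = L²
k = -73/321 (k = ((9² + 65)/(-79 - 28))/6 = ((81 + 65)/(-107))/6 = (146*(-1/107))/6 = (⅙)*(-146/107) = -73/321 ≈ -0.22741)
(l(-2) - 98)*k = ((-2)² - 98)*(-73/321) = (4 - 98)*(-73/321) = -94*(-73/321) = 6862/321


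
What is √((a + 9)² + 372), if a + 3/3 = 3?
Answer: √493 ≈ 22.204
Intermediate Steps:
a = 2 (a = -1 + 3 = 2)
√((a + 9)² + 372) = √((2 + 9)² + 372) = √(11² + 372) = √(121 + 372) = √493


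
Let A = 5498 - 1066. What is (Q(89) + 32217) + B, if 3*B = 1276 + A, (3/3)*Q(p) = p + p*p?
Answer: 126389/3 ≈ 42130.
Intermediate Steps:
A = 4432
Q(p) = p + p² (Q(p) = p + p*p = p + p²)
B = 5708/3 (B = (1276 + 4432)/3 = (⅓)*5708 = 5708/3 ≈ 1902.7)
(Q(89) + 32217) + B = (89*(1 + 89) + 32217) + 5708/3 = (89*90 + 32217) + 5708/3 = (8010 + 32217) + 5708/3 = 40227 + 5708/3 = 126389/3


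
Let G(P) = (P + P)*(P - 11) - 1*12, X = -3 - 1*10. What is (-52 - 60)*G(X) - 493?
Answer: -69037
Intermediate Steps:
X = -13 (X = -3 - 10 = -13)
G(P) = -12 + 2*P*(-11 + P) (G(P) = (2*P)*(-11 + P) - 12 = 2*P*(-11 + P) - 12 = -12 + 2*P*(-11 + P))
(-52 - 60)*G(X) - 493 = (-52 - 60)*(-12 - 22*(-13) + 2*(-13)²) - 493 = -112*(-12 + 286 + 2*169) - 493 = -112*(-12 + 286 + 338) - 493 = -112*612 - 493 = -68544 - 493 = -69037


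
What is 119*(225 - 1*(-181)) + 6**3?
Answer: 48530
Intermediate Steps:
119*(225 - 1*(-181)) + 6**3 = 119*(225 + 181) + 216 = 119*406 + 216 = 48314 + 216 = 48530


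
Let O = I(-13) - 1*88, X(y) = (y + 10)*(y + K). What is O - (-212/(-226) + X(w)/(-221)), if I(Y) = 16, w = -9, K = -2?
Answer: -1822725/24973 ≈ -72.988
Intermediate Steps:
X(y) = (-2 + y)*(10 + y) (X(y) = (y + 10)*(y - 2) = (10 + y)*(-2 + y) = (-2 + y)*(10 + y))
O = -72 (O = 16 - 1*88 = 16 - 88 = -72)
O - (-212/(-226) + X(w)/(-221)) = -72 - (-212/(-226) + (-20 + (-9)² + 8*(-9))/(-221)) = -72 - (-212*(-1/226) + (-20 + 81 - 72)*(-1/221)) = -72 - (106/113 - 11*(-1/221)) = -72 - (106/113 + 11/221) = -72 - 1*24669/24973 = -72 - 24669/24973 = -1822725/24973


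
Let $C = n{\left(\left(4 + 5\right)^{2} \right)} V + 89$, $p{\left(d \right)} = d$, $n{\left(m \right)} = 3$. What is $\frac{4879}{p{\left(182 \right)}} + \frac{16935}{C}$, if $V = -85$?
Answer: $- \frac{81152}{1079} \approx -75.21$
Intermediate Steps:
$C = -166$ ($C = 3 \left(-85\right) + 89 = -255 + 89 = -166$)
$\frac{4879}{p{\left(182 \right)}} + \frac{16935}{C} = \frac{4879}{182} + \frac{16935}{-166} = 4879 \cdot \frac{1}{182} + 16935 \left(- \frac{1}{166}\right) = \frac{697}{26} - \frac{16935}{166} = - \frac{81152}{1079}$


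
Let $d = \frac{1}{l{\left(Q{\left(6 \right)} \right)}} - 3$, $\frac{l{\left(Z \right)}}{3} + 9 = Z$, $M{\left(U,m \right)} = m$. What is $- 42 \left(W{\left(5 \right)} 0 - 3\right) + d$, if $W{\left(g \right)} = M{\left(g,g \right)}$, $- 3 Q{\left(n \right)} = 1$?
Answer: $\frac{3443}{28} \approx 122.96$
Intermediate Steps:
$Q{\left(n \right)} = - \frac{1}{3}$ ($Q{\left(n \right)} = \left(- \frac{1}{3}\right) 1 = - \frac{1}{3}$)
$W{\left(g \right)} = g$
$l{\left(Z \right)} = -27 + 3 Z$
$d = - \frac{85}{28}$ ($d = \frac{1}{-27 + 3 \left(- \frac{1}{3}\right)} - 3 = \frac{1}{-27 - 1} - 3 = \frac{1}{-28} - 3 = - \frac{1}{28} - 3 = - \frac{85}{28} \approx -3.0357$)
$- 42 \left(W{\left(5 \right)} 0 - 3\right) + d = - 42 \left(5 \cdot 0 - 3\right) - \frac{85}{28} = - 42 \left(0 - 3\right) - \frac{85}{28} = \left(-42\right) \left(-3\right) - \frac{85}{28} = 126 - \frac{85}{28} = \frac{3443}{28}$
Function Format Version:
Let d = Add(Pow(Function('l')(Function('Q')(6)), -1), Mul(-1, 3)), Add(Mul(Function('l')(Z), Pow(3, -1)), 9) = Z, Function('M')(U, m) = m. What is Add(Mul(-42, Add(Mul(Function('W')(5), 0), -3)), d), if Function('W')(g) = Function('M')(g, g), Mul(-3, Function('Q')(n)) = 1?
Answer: Rational(3443, 28) ≈ 122.96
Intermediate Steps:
Function('Q')(n) = Rational(-1, 3) (Function('Q')(n) = Mul(Rational(-1, 3), 1) = Rational(-1, 3))
Function('W')(g) = g
Function('l')(Z) = Add(-27, Mul(3, Z))
d = Rational(-85, 28) (d = Add(Pow(Add(-27, Mul(3, Rational(-1, 3))), -1), Mul(-1, 3)) = Add(Pow(Add(-27, -1), -1), -3) = Add(Pow(-28, -1), -3) = Add(Rational(-1, 28), -3) = Rational(-85, 28) ≈ -3.0357)
Add(Mul(-42, Add(Mul(Function('W')(5), 0), -3)), d) = Add(Mul(-42, Add(Mul(5, 0), -3)), Rational(-85, 28)) = Add(Mul(-42, Add(0, -3)), Rational(-85, 28)) = Add(Mul(-42, -3), Rational(-85, 28)) = Add(126, Rational(-85, 28)) = Rational(3443, 28)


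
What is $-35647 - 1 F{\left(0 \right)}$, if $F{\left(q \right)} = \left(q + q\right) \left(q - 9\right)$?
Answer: $-35647$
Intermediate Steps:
$F{\left(q \right)} = 2 q \left(-9 + q\right)$
$-35647 - 1 F{\left(0 \right)} = -35647 - 1 \cdot 2 \cdot 0 \left(-9 + 0\right) = -35647 - 1 \cdot 2 \cdot 0 \left(-9\right) = -35647 - 1 \cdot 0 = -35647 - 0 = -35647 + 0 = -35647$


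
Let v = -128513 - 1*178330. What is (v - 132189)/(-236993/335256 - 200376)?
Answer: 147188112192/67177493249 ≈ 2.1910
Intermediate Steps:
v = -306843 (v = -128513 - 178330 = -306843)
(v - 132189)/(-236993/335256 - 200376) = (-306843 - 132189)/(-236993/335256 - 200376) = -439032/(-236993*1/335256 - 200376) = -439032/(-236993/335256 - 200376) = -439032/(-67177493249/335256) = -439032*(-335256/67177493249) = 147188112192/67177493249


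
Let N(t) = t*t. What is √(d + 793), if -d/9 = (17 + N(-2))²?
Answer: 2*I*√794 ≈ 56.356*I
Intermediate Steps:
N(t) = t²
d = -3969 (d = -9*(17 + (-2)²)² = -9*(17 + 4)² = -9*21² = -9*441 = -3969)
√(d + 793) = √(-3969 + 793) = √(-3176) = 2*I*√794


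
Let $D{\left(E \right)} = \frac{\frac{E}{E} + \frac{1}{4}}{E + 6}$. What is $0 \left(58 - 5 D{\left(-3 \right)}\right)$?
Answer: $0$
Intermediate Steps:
$D{\left(E \right)} = \frac{5}{4 \left(6 + E\right)}$ ($D{\left(E \right)} = \frac{1 + \frac{1}{4}}{6 + E} = \frac{5}{4 \left(6 + E\right)}$)
$0 \left(58 - 5 D{\left(-3 \right)}\right) = 0 \left(58 - 5 \frac{5}{4 \left(6 - 3\right)}\right) = 0 \left(58 - 5 \frac{5}{4 \cdot 3}\right) = 0 \left(58 - 5 \cdot \frac{5}{4} \cdot \frac{1}{3}\right) = 0 \left(58 - \frac{25}{12}\right) = 0 \cdot \frac{671}{12} = 0$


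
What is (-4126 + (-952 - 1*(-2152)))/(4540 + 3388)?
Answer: -1463/3964 ≈ -0.36907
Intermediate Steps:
(-4126 + (-952 - 1*(-2152)))/(4540 + 3388) = (-4126 + (-952 + 2152))/7928 = (-4126 + 1200)*(1/7928) = -2926*1/7928 = -1463/3964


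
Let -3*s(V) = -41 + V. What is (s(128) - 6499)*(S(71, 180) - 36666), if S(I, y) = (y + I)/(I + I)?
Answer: 16993431744/71 ≈ 2.3934e+8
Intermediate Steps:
s(V) = 41/3 - V/3 (s(V) = -(-41 + V)/3 = 41/3 - V/3)
S(I, y) = (I + y)/(2*I) (S(I, y) = (I + y)/((2*I)) = (I + y)*(1/(2*I)) = (I + y)/(2*I))
(s(128) - 6499)*(S(71, 180) - 36666) = ((41/3 - ⅓*128) - 6499)*((½)*(71 + 180)/71 - 36666) = ((41/3 - 128/3) - 6499)*((½)*(1/71)*251 - 36666) = (-29 - 6499)*(251/142 - 36666) = -6528*(-5206321/142) = 16993431744/71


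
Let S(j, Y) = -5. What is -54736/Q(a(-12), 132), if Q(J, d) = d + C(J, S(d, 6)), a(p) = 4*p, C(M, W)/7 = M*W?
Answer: -13684/453 ≈ -30.208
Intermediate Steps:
C(M, W) = 7*M*W (C(M, W) = 7*(M*W) = 7*M*W)
Q(J, d) = d - 35*J (Q(J, d) = d + 7*J*(-5) = d - 35*J)
-54736/Q(a(-12), 132) = -54736/(132 - 140*(-12)) = -54736/(132 - 35*(-48)) = -54736/(132 + 1680) = -54736/1812 = -54736*1/1812 = -13684/453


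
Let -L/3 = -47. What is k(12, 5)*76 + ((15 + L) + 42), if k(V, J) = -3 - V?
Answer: -942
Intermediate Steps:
L = 141 (L = -3*(-47) = 141)
k(12, 5)*76 + ((15 + L) + 42) = (-3 - 1*12)*76 + ((15 + 141) + 42) = (-3 - 12)*76 + (156 + 42) = -15*76 + 198 = -1140 + 198 = -942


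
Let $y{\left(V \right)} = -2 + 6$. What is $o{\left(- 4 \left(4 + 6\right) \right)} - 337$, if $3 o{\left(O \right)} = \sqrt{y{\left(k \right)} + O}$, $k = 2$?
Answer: $-337 + 2 i \approx -337.0 + 2.0 i$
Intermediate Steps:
$y{\left(V \right)} = 4$
$o{\left(O \right)} = \frac{\sqrt{4 + O}}{3}$
$o{\left(- 4 \left(4 + 6\right) \right)} - 337 = \frac{\sqrt{4 - 4 \left(4 + 6\right)}}{3} - 337 = \frac{\sqrt{4 - 40}}{3} - 337 = \frac{\sqrt{-36}}{3} - 337 = \frac{6 i}{3} - 337 = 2 i - 337 = -337 + 2 i$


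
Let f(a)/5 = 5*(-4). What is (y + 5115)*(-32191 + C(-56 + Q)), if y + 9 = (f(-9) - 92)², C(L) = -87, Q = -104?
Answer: -1354707660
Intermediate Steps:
f(a) = -100 (f(a) = 5*(5*(-4)) = 5*(-20) = -100)
y = 36855 (y = -9 + (-100 - 92)² = -9 + (-192)² = -9 + 36864 = 36855)
(y + 5115)*(-32191 + C(-56 + Q)) = (36855 + 5115)*(-32191 - 87) = 41970*(-32278) = -1354707660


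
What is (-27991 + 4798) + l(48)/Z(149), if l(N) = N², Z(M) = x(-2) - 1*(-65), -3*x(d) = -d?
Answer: -4469337/193 ≈ -23157.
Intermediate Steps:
x(d) = d/3 (x(d) = -(-1)*d/3 = d/3)
Z(M) = 193/3 (Z(M) = (⅓)*(-2) - 1*(-65) = -⅔ + 65 = 193/3)
(-27991 + 4798) + l(48)/Z(149) = (-27991 + 4798) + 48²/(193/3) = -23193 + 2304*(3/193) = -23193 + 6912/193 = -4469337/193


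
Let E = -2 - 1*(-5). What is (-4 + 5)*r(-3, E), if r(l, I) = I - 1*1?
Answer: 2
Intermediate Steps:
E = 3 (E = -2 + 5 = 3)
r(l, I) = -1 + I (r(l, I) = I - 1 = -1 + I)
(-4 + 5)*r(-3, E) = (-4 + 5)*(-1 + 3) = 1*2 = 2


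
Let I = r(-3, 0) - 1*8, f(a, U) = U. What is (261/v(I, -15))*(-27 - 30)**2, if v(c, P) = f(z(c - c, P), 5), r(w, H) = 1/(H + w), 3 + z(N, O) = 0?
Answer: 847989/5 ≈ 1.6960e+5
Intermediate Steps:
z(N, O) = -3 (z(N, O) = -3 + 0 = -3)
I = -25/3 (I = 1/(0 - 3) - 1*8 = 1/(-3) - 8 = -1/3 - 8 = -25/3 ≈ -8.3333)
v(c, P) = 5
(261/v(I, -15))*(-27 - 30)**2 = (261/5)*(-27 - 30)**2 = (261*(1/5))*(-57)**2 = (261/5)*3249 = 847989/5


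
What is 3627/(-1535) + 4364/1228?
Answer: 1828/1535 ≈ 1.1909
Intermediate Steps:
3627/(-1535) + 4364/1228 = 3627*(-1/1535) + 4364*(1/1228) = -3627/1535 + 1091/307 = 1828/1535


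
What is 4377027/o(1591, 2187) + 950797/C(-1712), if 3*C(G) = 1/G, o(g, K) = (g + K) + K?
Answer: -29128840706253/5965 ≈ -4.8833e+9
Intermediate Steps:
o(g, K) = g + 2*K (o(g, K) = (K + g) + K = g + 2*K)
C(G) = 1/(3*G)
4377027/o(1591, 2187) + 950797/C(-1712) = 4377027/(1591 + 2*2187) + 950797/(((1/3)/(-1712))) = 4377027/(1591 + 4374) + 950797/(((1/3)*(-1/1712))) = 4377027/5965 + 950797/(-1/5136) = 4377027*(1/5965) + 950797*(-5136) = 4377027/5965 - 4883293392 = -29128840706253/5965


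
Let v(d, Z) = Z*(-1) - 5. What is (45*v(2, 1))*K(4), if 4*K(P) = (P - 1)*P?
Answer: -810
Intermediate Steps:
K(P) = P*(-1 + P)/4 (K(P) = ((P - 1)*P)/4 = ((-1 + P)*P)/4 = (P*(-1 + P))/4 = P*(-1 + P)/4)
v(d, Z) = -5 - Z (v(d, Z) = -Z - 5 = -5 - Z)
(45*v(2, 1))*K(4) = (45*(-5 - 1*1))*((¼)*4*(-1 + 4)) = (45*(-5 - 1))*((¼)*4*3) = (45*(-6))*3 = -270*3 = -810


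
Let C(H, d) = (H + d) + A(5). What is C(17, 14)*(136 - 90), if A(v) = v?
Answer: 1656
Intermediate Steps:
C(H, d) = 5 + H + d (C(H, d) = (H + d) + 5 = 5 + H + d)
C(17, 14)*(136 - 90) = (5 + 17 + 14)*(136 - 90) = 36*46 = 1656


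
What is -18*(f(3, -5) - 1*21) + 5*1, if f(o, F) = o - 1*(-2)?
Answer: 293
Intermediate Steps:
f(o, F) = 2 + o (f(o, F) = o + 2 = 2 + o)
-18*(f(3, -5) - 1*21) + 5*1 = -18*((2 + 3) - 1*21) + 5*1 = -18*(5 - 21) + 5 = -18*(-16) + 5 = 288 + 5 = 293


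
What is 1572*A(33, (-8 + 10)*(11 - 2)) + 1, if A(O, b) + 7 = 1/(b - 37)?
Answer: -210629/19 ≈ -11086.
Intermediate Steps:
A(O, b) = -7 + 1/(-37 + b) (A(O, b) = -7 + 1/(b - 37) = -7 + 1/(-37 + b))
1572*A(33, (-8 + 10)*(11 - 2)) + 1 = 1572*((260 - 7*(-8 + 10)*(11 - 2))/(-37 + (-8 + 10)*(11 - 2))) + 1 = 1572*((260 - 14*9)/(-37 + 2*9)) + 1 = 1572*((260 - 7*18)/(-37 + 18)) + 1 = 1572*((260 - 126)/(-19)) + 1 = 1572*(-1/19*134) + 1 = 1572*(-134/19) + 1 = -210648/19 + 1 = -210629/19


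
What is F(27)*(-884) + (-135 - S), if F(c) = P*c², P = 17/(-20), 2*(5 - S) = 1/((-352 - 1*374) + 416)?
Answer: 339530971/620 ≈ 5.4763e+5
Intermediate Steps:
S = 3101/620 (S = 5 - 1/(2*((-352 - 1*374) + 416)) = 5 - 1/(2*((-352 - 374) + 416)) = 5 - 1/(2*(-726 + 416)) = 5 - ½/(-310) = 5 - ½*(-1/310) = 5 + 1/620 = 3101/620 ≈ 5.0016)
P = -17/20 (P = 17*(-1/20) = -17/20 ≈ -0.85000)
F(c) = -17*c²/20
F(27)*(-884) + (-135 - S) = -17/20*27²*(-884) + (-135 - 1*3101/620) = -17/20*729*(-884) + (-135 - 3101/620) = -12393/20*(-884) - 86801/620 = 2738853/5 - 86801/620 = 339530971/620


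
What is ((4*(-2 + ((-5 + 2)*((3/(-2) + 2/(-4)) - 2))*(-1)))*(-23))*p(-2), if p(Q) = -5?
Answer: -6440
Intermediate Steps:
((4*(-2 + ((-5 + 2)*((3/(-2) + 2/(-4)) - 2))*(-1)))*(-23))*p(-2) = ((4*(-2 + ((-5 + 2)*((3/(-2) + 2/(-4)) - 2))*(-1)))*(-23))*(-5) = ((4*(-2 - 3*((3*(-1/2) + 2*(-1/4)) - 2)*(-1)))*(-23))*(-5) = ((4*(-2 - 3*((-3/2 - 1/2) - 2)*(-1)))*(-23))*(-5) = ((4*(-2 - 3*(-2 - 2)*(-1)))*(-23))*(-5) = ((4*(-2 - 3*(-4)*(-1)))*(-23))*(-5) = ((4*(-2 + 12*(-1)))*(-23))*(-5) = ((4*(-2 - 12))*(-23))*(-5) = ((4*(-14))*(-23))*(-5) = -56*(-23)*(-5) = 1288*(-5) = -6440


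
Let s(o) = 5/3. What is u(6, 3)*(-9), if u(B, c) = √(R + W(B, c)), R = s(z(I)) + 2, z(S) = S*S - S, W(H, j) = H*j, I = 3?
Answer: -3*√195 ≈ -41.893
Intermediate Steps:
z(S) = S² - S
s(o) = 5/3 (s(o) = 5*(⅓) = 5/3)
R = 11/3 (R = 5/3 + 2 = 11/3 ≈ 3.6667)
u(B, c) = √(11/3 + B*c)
u(6, 3)*(-9) = (√(33 + 9*6*3)/3)*(-9) = (√(33 + 162)/3)*(-9) = (√195/3)*(-9) = -3*√195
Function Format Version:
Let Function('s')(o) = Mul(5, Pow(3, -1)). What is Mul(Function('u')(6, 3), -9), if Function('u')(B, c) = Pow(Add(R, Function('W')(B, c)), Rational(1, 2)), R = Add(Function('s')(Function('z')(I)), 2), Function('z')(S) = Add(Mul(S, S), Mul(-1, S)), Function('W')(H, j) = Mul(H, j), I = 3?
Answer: Mul(-3, Pow(195, Rational(1, 2))) ≈ -41.893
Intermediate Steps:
Function('z')(S) = Add(Pow(S, 2), Mul(-1, S))
Function('s')(o) = Rational(5, 3) (Function('s')(o) = Mul(5, Rational(1, 3)) = Rational(5, 3))
R = Rational(11, 3) (R = Add(Rational(5, 3), 2) = Rational(11, 3) ≈ 3.6667)
Function('u')(B, c) = Pow(Add(Rational(11, 3), Mul(B, c)), Rational(1, 2))
Mul(Function('u')(6, 3), -9) = Mul(Mul(Rational(1, 3), Pow(Add(33, Mul(9, 6, 3)), Rational(1, 2))), -9) = Mul(Mul(Rational(1, 3), Pow(Add(33, 162), Rational(1, 2))), -9) = Mul(Mul(Rational(1, 3), Pow(195, Rational(1, 2))), -9) = Mul(-3, Pow(195, Rational(1, 2)))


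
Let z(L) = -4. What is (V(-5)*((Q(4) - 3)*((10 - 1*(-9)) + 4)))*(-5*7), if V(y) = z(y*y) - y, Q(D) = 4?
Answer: -805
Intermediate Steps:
V(y) = -4 - y
(V(-5)*((Q(4) - 3)*((10 - 1*(-9)) + 4)))*(-5*7) = ((-4 - 1*(-5))*((4 - 3)*((10 - 1*(-9)) + 4)))*(-5*7) = ((-4 + 5)*(1*((10 + 9) + 4)))*(-35) = (1*(1*(19 + 4)))*(-35) = (1*(1*23))*(-35) = (1*23)*(-35) = 23*(-35) = -805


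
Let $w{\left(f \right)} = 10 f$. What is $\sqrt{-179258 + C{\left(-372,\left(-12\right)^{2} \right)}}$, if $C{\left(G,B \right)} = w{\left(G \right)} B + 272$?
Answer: $i \sqrt{714666} \approx 845.38 i$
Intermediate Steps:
$C{\left(G,B \right)} = 272 + 10 B G$ ($C{\left(G,B \right)} = 10 G B + 272 = 10 B G + 272 = 272 + 10 B G$)
$\sqrt{-179258 + C{\left(-372,\left(-12\right)^{2} \right)}} = \sqrt{-179258 + \left(272 + 10 \left(-12\right)^{2} \left(-372\right)\right)} = \sqrt{-179258 + \left(272 + 10 \cdot 144 \left(-372\right)\right)} = \sqrt{-179258 + \left(272 - 535680\right)} = \sqrt{-179258 - 535408} = \sqrt{-714666} = i \sqrt{714666}$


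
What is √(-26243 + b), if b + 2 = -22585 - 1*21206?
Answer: 2*I*√17509 ≈ 264.64*I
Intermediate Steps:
b = -43793 (b = -2 + (-22585 - 1*21206) = -2 + (-22585 - 21206) = -2 - 43791 = -43793)
√(-26243 + b) = √(-26243 - 43793) = √(-70036) = 2*I*√17509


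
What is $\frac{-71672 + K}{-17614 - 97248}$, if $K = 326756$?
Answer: $- \frac{127542}{57431} \approx -2.2208$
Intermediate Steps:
$\frac{-71672 + K}{-17614 - 97248} = \frac{-71672 + 326756}{-17614 - 97248} = \frac{255084}{-114862} = 255084 \left(- \frac{1}{114862}\right) = - \frac{127542}{57431}$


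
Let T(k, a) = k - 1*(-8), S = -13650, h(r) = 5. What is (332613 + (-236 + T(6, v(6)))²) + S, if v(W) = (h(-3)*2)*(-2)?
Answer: 368247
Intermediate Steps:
v(W) = -20 (v(W) = (5*2)*(-2) = 10*(-2) = -20)
T(k, a) = 8 + k (T(k, a) = k + 8 = 8 + k)
(332613 + (-236 + T(6, v(6)))²) + S = (332613 + (-236 + (8 + 6))²) - 13650 = (332613 + (-236 + 14)²) - 13650 = (332613 + (-222)²) - 13650 = (332613 + 49284) - 13650 = 381897 - 13650 = 368247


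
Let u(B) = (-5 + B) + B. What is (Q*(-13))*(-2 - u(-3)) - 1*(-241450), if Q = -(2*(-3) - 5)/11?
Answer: 241333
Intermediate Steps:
u(B) = -5 + 2*B
Q = 1 (Q = -(-6 - 5)*(1/11) = -1*(-11)*(1/11) = 11*(1/11) = 1)
(Q*(-13))*(-2 - u(-3)) - 1*(-241450) = (1*(-13))*(-2 - (-5 + 2*(-3))) - 1*(-241450) = -13*(-2 - (-5 - 6)) + 241450 = -13*(-2 - 1*(-11)) + 241450 = -13*(-2 + 11) + 241450 = -13*9 + 241450 = -117 + 241450 = 241333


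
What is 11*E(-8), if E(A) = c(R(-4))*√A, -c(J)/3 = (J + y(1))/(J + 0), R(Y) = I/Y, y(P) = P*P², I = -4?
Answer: -132*I*√2 ≈ -186.68*I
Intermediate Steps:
y(P) = P³
R(Y) = -4/Y
c(J) = -3*(1 + J)/J (c(J) = -3*(J + 1³)/(J + 0) = -3*(J + 1)/J = -3*(1 + J)/J)
E(A) = -6*√A (E(A) = (-3 - 3/((-4/(-4))))*√A = (-3 - 3/((-4*(-¼))))*√A = (-3 - 3/1)*√A = (-3 - 3*1)*√A = (-3 - 3)*√A = -6*√A)
11*E(-8) = 11*(-12*I*√2) = -132*I*√2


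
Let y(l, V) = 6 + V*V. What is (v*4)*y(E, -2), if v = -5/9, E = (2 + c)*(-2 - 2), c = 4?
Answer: -200/9 ≈ -22.222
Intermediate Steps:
E = -24 (E = (2 + 4)*(-2 - 2) = 6*(-4) = -24)
y(l, V) = 6 + V**2
v = -5/9 (v = -5*1/9 = -5/9 ≈ -0.55556)
(v*4)*y(E, -2) = (-5/9*4)*(6 + (-2)**2) = -20*(6 + 4)/9 = -20/9*10 = -200/9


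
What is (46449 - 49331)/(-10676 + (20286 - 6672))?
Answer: -1441/1469 ≈ -0.98094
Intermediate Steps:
(46449 - 49331)/(-10676 + (20286 - 6672)) = -2882/(-10676 + 13614) = -2882/2938 = -2882*1/2938 = -1441/1469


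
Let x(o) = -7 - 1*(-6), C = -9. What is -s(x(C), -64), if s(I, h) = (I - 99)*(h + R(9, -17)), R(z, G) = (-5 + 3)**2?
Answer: -6000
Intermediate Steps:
R(z, G) = 4 (R(z, G) = (-2)**2 = 4)
x(o) = -1 (x(o) = -7 + 6 = -1)
s(I, h) = (-99 + I)*(4 + h) (s(I, h) = (I - 99)*(h + 4) = (-99 + I)*(4 + h))
-s(x(C), -64) = -(-396 - 99*(-64) + 4*(-1) - 1*(-64)) = -(-396 + 6336 - 4 + 64) = -1*6000 = -6000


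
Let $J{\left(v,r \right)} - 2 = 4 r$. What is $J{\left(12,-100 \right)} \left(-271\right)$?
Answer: $107858$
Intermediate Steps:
$J{\left(v,r \right)} = 2 + 4 r$
$J{\left(12,-100 \right)} \left(-271\right) = \left(2 + 4 \left(-100\right)\right) \left(-271\right) = \left(2 - 400\right) \left(-271\right) = \left(-398\right) \left(-271\right) = 107858$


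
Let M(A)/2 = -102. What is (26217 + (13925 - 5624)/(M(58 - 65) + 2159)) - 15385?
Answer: 21184861/1955 ≈ 10836.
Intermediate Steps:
M(A) = -204 (M(A) = 2*(-102) = -204)
(26217 + (13925 - 5624)/(M(58 - 65) + 2159)) - 15385 = (26217 + (13925 - 5624)/(-204 + 2159)) - 15385 = (26217 + 8301/1955) - 15385 = 51262536/1955 - 15385 = 21184861/1955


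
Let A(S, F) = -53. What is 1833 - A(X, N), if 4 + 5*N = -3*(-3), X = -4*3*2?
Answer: 1886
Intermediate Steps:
X = -24 (X = -12*2 = -24)
N = 1 (N = -4/5 + (-3*(-3))/5 = -4/5 + (1/5)*9 = -4/5 + 9/5 = 1)
1833 - A(X, N) = 1833 - 1*(-53) = 1833 + 53 = 1886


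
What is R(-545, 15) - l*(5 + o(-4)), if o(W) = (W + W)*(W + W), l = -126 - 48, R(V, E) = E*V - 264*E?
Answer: -129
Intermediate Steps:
R(V, E) = -264*E + E*V
l = -174
o(W) = 4*W² (o(W) = (2*W)*(2*W) = 4*W²)
R(-545, 15) - l*(5 + o(-4)) = 15*(-264 - 545) - (-174)*(5 + 4*(-4)²) = 15*(-809) - (-174)*(5 + 4*16) = -12135 - (-174)*(5 + 64) = -12135 - (-174)*69 = -12135 - 1*(-12006) = -12135 + 12006 = -129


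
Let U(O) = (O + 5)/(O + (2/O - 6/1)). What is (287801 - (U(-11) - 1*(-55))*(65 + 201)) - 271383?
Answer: 15256/9 ≈ 1695.1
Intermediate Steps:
U(O) = (5 + O)/(-6 + O + 2/O) (U(O) = (5 + O)/(O + (2/O - 6*1)) = (5 + O)/(O + (2/O - 6)) = (5 + O)/(O + (-6 + 2/O)) = (5 + O)/(-6 + O + 2/O))
(287801 - (U(-11) - 1*(-55))*(65 + 201)) - 271383 = (287801 - (-11*(5 - 11)/(2 + (-11)² - 6*(-11)) - 1*(-55))*(65 + 201)) - 271383 = (287801 - (-11*(-6)/(2 + 121 + 66) + 55)*266) - 271383 = (287801 - (-11*(-6)/189 + 55)*266) - 271383 = (287801 - (-11*1/189*(-6) + 55)*266) - 271383 = (287801 - (22/63 + 55)*266) - 271383 = (287801 - 3487*266/63) - 271383 = (287801 - 1*132506/9) - 271383 = (287801 - 132506/9) - 271383 = 2457703/9 - 271383 = 15256/9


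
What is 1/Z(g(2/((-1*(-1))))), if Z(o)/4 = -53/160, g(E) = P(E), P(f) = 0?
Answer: -40/53 ≈ -0.75472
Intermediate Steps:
g(E) = 0
Z(o) = -53/40 (Z(o) = 4*(-53/160) = -53/40)
1/Z(g(2/((-1*(-1))))) = 1/(-53/40) = -40/53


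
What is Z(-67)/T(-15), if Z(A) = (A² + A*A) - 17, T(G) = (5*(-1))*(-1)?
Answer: 8961/5 ≈ 1792.2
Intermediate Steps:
T(G) = 5 (T(G) = -5*(-1) = 5)
Z(A) = -17 + 2*A² (Z(A) = (A² + A²) - 17 = 2*A² - 17 = -17 + 2*A²)
Z(-67)/T(-15) = (-17 + 2*(-67)²)/5 = (-17 + 2*4489)*(⅕) = (-17 + 8978)*(⅕) = 8961*(⅕) = 8961/5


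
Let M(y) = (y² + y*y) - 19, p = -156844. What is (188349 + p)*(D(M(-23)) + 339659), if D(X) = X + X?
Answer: 10766424185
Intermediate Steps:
M(y) = -19 + 2*y² (M(y) = (y² + y²) - 19 = 2*y² - 19 = -19 + 2*y²)
D(X) = 2*X
(188349 + p)*(D(M(-23)) + 339659) = (188349 - 156844)*(2*(-19 + 2*(-23)²) + 339659) = 31505*(2*(-19 + 2*529) + 339659) = 31505*(2*(-19 + 1058) + 339659) = 31505*(2*1039 + 339659) = 31505*(2078 + 339659) = 31505*341737 = 10766424185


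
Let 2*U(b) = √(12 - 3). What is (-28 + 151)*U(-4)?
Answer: 369/2 ≈ 184.50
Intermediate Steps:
U(b) = 3/2 (U(b) = √(12 - 3)/2 = √9/2 = (½)*3 = 3/2)
(-28 + 151)*U(-4) = (-28 + 151)*(3/2) = 123*(3/2) = 369/2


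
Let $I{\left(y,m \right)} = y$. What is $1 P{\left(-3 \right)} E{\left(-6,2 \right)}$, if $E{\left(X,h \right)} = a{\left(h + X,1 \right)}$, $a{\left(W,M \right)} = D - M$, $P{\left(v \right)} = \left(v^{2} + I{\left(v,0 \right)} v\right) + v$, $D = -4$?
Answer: $-75$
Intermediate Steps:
$P{\left(v \right)} = v + 2 v^{2}$ ($P{\left(v \right)} = \left(v^{2} + v v\right) + v = \left(v^{2} + v^{2}\right) + v = 2 v^{2} + v = v + 2 v^{2}$)
$a{\left(W,M \right)} = -4 - M$
$E{\left(X,h \right)} = -5$ ($E{\left(X,h \right)} = -4 - 1 = -5$)
$1 P{\left(-3 \right)} E{\left(-6,2 \right)} = 1 \left(- 3 \left(1 + 2 \left(-3\right)\right)\right) \left(-5\right) = 1 \left(- 3 \left(1 - 6\right)\right) \left(-5\right) = 1 \left(\left(-3\right) \left(-5\right)\right) \left(-5\right) = 1 \cdot 15 \left(-5\right) = 15 \left(-5\right) = -75$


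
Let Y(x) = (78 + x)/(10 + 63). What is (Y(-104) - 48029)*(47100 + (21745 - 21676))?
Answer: -165381259167/73 ≈ -2.2655e+9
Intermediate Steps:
Y(x) = 78/73 + x/73 (Y(x) = (78 + x)/73 = (78 + x)*(1/73) = 78/73 + x/73)
(Y(-104) - 48029)*(47100 + (21745 - 21676)) = ((78/73 + (1/73)*(-104)) - 48029)*(47100 + (21745 - 21676)) = ((78/73 - 104/73) - 48029)*(47100 + 69) = (-26/73 - 48029)*47169 = -3506143/73*47169 = -165381259167/73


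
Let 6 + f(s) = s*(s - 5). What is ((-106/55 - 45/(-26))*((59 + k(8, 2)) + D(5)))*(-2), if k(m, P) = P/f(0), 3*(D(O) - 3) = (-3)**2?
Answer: 54514/2145 ≈ 25.414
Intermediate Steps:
D(O) = 6 (D(O) = 3 + (1/3)*(-3)**2 = 3 + (1/3)*9 = 3 + 3 = 6)
f(s) = -6 + s*(-5 + s) (f(s) = -6 + s*(s - 5) = -6 + s*(-5 + s))
k(m, P) = -P/6 (k(m, P) = P/(-6 + 0**2 - 5*0) = P/(-6 + 0 + 0) = P/(-6) = P*(-1/6) = -P/6)
((-106/55 - 45/(-26))*((59 + k(8, 2)) + D(5)))*(-2) = ((-106/55 - 45/(-26))*((59 - 1/6*2) + 6))*(-2) = ((-106*1/55 - 45*(-1/26))*((59 - 1/3) + 6))*(-2) = ((-106/55 + 45/26)*(176/3 + 6))*(-2) = -281/1430*194/3*(-2) = -27257/2145*(-2) = 54514/2145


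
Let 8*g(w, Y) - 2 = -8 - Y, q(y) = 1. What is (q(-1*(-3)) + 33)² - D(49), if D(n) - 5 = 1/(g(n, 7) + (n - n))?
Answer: 14971/13 ≈ 1151.6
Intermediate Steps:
g(w, Y) = -¾ - Y/8 (g(w, Y) = ¼ + (-8 - Y)/8 = ¼ + (-1 - Y/8) = -¾ - Y/8)
D(n) = 57/13 (D(n) = 5 + 1/((-¾ - ⅛*7) + (n - n)) = 5 + 1/((-¾ - 7/8) + 0) = 5 + 1/(-13/8 + 0) = 5 + 1/(-13/8) = 5 - 8/13 = 57/13)
(q(-1*(-3)) + 33)² - D(49) = (1 + 33)² - 1*57/13 = 34² - 57/13 = 1156 - 57/13 = 14971/13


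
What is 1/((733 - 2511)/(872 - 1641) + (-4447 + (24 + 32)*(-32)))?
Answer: -769/4796013 ≈ -0.00016034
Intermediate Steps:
1/((733 - 2511)/(872 - 1641) + (-4447 + (24 + 32)*(-32))) = 1/(-1778/(-769) + (-4447 + 56*(-32))) = 1/(-1778*(-1/769) + (-4447 - 1792)) = 1/(1778/769 - 6239) = 1/(-4796013/769) = -769/4796013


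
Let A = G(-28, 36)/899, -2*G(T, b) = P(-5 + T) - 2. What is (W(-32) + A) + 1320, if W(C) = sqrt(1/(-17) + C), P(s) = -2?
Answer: 1186682/899 + I*sqrt(9265)/17 ≈ 1320.0 + 5.662*I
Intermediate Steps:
G(T, b) = 2 (G(T, b) = -(-2 - 2)/2 = -1/2*(-4) = 2)
W(C) = sqrt(-1/17 + C)
A = 2/899 ≈ 0.0022247
(W(-32) + A) + 1320 = (sqrt(-17 + 289*(-32))/17 + 2/899) + 1320 = (sqrt(-17 - 9248)/17 + 2/899) + 1320 = (sqrt(-9265)/17 + 2/899) + 1320 = ((I*sqrt(9265))/17 + 2/899) + 1320 = (I*sqrt(9265)/17 + 2/899) + 1320 = (2/899 + I*sqrt(9265)/17) + 1320 = 1186682/899 + I*sqrt(9265)/17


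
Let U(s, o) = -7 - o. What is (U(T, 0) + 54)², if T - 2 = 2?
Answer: 2209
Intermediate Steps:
T = 4 (T = 2 + 2 = 4)
(U(T, 0) + 54)² = ((-7 - 1*0) + 54)² = ((-7 + 0) + 54)² = (-7 + 54)² = 47² = 2209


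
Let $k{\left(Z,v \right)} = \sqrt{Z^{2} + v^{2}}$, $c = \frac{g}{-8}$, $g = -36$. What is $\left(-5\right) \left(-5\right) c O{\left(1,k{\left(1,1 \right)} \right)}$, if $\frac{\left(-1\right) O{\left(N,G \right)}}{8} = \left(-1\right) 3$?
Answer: $2700$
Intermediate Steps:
$c = \frac{9}{2}$ ($c = - \frac{36}{-8} = \left(-36\right) \left(- \frac{1}{8}\right) = \frac{9}{2} \approx 4.5$)
$O{\left(N,G \right)} = 24$ ($O{\left(N,G \right)} = - 8 \left(\left(-1\right) 3\right) = \left(-8\right) \left(-3\right) = 24$)
$\left(-5\right) \left(-5\right) c O{\left(1,k{\left(1,1 \right)} \right)} = \left(-5\right) \left(-5\right) \frac{9}{2} \cdot 24 = 25 \cdot \frac{9}{2} \cdot 24 = \frac{225}{2} \cdot 24 = 2700$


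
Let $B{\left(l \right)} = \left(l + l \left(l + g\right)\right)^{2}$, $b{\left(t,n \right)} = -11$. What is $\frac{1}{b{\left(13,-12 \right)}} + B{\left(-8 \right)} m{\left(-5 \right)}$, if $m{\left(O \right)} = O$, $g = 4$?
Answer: $- \frac{31681}{11} \approx -2880.1$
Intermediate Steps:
$B{\left(l \right)} = \left(l + l \left(4 + l\right)\right)^{2}$ ($B{\left(l \right)} = \left(l + l \left(l + 4\right)\right)^{2} = \left(l + l \left(4 + l\right)\right)^{2}$)
$\frac{1}{b{\left(13,-12 \right)}} + B{\left(-8 \right)} m{\left(-5 \right)} = \frac{1}{-11} + \left(-8\right)^{2} \left(5 - 8\right)^{2} \left(-5\right) = - \frac{1}{11} + 64 \left(-3\right)^{2} \left(-5\right) = - \frac{1}{11} + 64 \cdot 9 \left(-5\right) = - \frac{1}{11} + 576 \left(-5\right) = - \frac{1}{11} - 2880 = - \frac{31681}{11}$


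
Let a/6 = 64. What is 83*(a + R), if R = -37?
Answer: 28801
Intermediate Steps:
a = 384 (a = 6*64 = 384)
83*(a + R) = 83*(384 - 37) = 83*347 = 28801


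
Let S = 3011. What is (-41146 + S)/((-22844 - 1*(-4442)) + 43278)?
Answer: -38135/24876 ≈ -1.5330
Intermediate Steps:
(-41146 + S)/((-22844 - 1*(-4442)) + 43278) = (-41146 + 3011)/((-22844 - 1*(-4442)) + 43278) = -38135/((-22844 + 4442) + 43278) = -38135/(-18402 + 43278) = -38135/24876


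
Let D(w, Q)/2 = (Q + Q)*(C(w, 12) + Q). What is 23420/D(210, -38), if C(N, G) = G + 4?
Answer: 5855/836 ≈ 7.0036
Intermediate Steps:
C(N, G) = 4 + G
D(w, Q) = 4*Q*(16 + Q) (D(w, Q) = 2*((Q + Q)*((4 + 12) + Q)) = 2*((2*Q)*(16 + Q)) = 2*(2*Q*(16 + Q)) = 4*Q*(16 + Q))
23420/D(210, -38) = 23420/((4*(-38)*(16 - 38))) = 23420/((4*(-38)*(-22))) = 23420/3344 = 23420*(1/3344) = 5855/836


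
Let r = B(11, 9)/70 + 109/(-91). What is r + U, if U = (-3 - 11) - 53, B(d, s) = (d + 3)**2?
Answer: -29756/455 ≈ -65.398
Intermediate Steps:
B(d, s) = (3 + d)**2
U = -67 (U = -14 - 53 = -67)
r = 729/455 (r = (3 + 11)**2/70 + 109/(-91) = 14**2*(1/70) + 109*(-1/91) = 196*(1/70) - 109/91 = 14/5 - 109/91 = 729/455 ≈ 1.6022)
r + U = 729/455 - 67 = -29756/455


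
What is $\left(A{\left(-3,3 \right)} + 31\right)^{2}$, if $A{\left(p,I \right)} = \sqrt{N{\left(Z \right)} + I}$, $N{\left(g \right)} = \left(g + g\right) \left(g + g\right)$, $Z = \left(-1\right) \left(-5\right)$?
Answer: $\left(31 + \sqrt{103}\right)^{2} \approx 1693.2$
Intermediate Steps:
$Z = 5$
$N{\left(g \right)} = 4 g^{2}$ ($N{\left(g \right)} = 2 g 2 g = 4 g^{2}$)
$A{\left(p,I \right)} = \sqrt{100 + I}$ ($A{\left(p,I \right)} = \sqrt{4 \cdot 5^{2} + I} = \sqrt{4 \cdot 25 + I} = \sqrt{100 + I}$)
$\left(A{\left(-3,3 \right)} + 31\right)^{2} = \left(\sqrt{100 + 3} + 31\right)^{2} = \left(\sqrt{103} + 31\right)^{2} = \left(31 + \sqrt{103}\right)^{2}$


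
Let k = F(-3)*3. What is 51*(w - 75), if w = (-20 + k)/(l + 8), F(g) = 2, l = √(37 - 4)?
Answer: -124287/31 + 714*√33/31 ≈ -3876.9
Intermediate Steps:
l = √33 ≈ 5.7446
k = 6 (k = 2*3 = 6)
w = -14/(8 + √33) (w = (-20 + 6)/(√33 + 8) = -14/(8 + √33) ≈ -1.0186)
51*(w - 75) = 51*((-112/31 + 14*√33/31) - 75) = 51*(-2437/31 + 14*√33/31) = -124287/31 + 714*√33/31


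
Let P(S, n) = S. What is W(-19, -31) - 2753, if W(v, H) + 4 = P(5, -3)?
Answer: -2752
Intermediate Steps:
W(v, H) = 1 (W(v, H) = -4 + 5 = 1)
W(-19, -31) - 2753 = 1 - 2753 = -2752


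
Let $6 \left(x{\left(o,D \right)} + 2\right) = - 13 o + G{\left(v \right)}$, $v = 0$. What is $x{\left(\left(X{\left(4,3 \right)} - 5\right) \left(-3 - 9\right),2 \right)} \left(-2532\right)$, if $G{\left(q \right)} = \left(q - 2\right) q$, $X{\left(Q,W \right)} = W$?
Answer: $136728$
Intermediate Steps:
$G{\left(q \right)} = q \left(-2 + q\right)$ ($G{\left(q \right)} = \left(-2 + q\right) q = q \left(-2 + q\right)$)
$x{\left(o,D \right)} = -2 - \frac{13 o}{6}$ ($x{\left(o,D \right)} = -2 + \frac{- 13 o + 0 \left(-2 + 0\right)}{6} = -2 + \frac{- 13 o + 0 \left(-2\right)}{6} = -2 + \frac{- 13 o + 0}{6} = -2 + \frac{\left(-13\right) o}{6} = -2 - \frac{13 o}{6}$)
$x{\left(\left(X{\left(4,3 \right)} - 5\right) \left(-3 - 9\right),2 \right)} \left(-2532\right) = \left(-2 - \frac{13 \left(3 - 5\right) \left(-3 - 9\right)}{6}\right) \left(-2532\right) = \left(-2 - \frac{13 \left(\left(-2\right) \left(-12\right)\right)}{6}\right) \left(-2532\right) = \left(-2 - 52\right) \left(-2532\right) = \left(-54\right) \left(-2532\right) = 136728$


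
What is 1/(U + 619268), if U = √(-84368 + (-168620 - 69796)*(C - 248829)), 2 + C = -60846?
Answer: 154817/77415247140 - √1153622926/38707623570 ≈ 1.1223e-6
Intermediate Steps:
C = -60848 (C = -2 - 60846 = -60848)
U = 8*√1153622926 (U = √(-84368 + (-168620 - 69796)*(-60848 - 248829)) = √(-84368 - 238416*(-309677)) = √(-84368 + 73831951632) = √73831867264 = 8*√1153622926 ≈ 2.7172e+5)
1/(U + 619268) = 1/(8*√1153622926 + 619268) = 1/(619268 + 8*√1153622926)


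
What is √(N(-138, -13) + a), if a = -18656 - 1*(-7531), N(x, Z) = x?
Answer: I*√11263 ≈ 106.13*I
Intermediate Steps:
a = -11125 (a = -18656 + 7531 = -11125)
√(N(-138, -13) + a) = √(-138 - 11125) = √(-11263) = I*√11263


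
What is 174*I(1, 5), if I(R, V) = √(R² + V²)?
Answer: 174*√26 ≈ 887.23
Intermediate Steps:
174*I(1, 5) = 174*√(1² + 5²) = 174*√(1 + 25) = 174*√26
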